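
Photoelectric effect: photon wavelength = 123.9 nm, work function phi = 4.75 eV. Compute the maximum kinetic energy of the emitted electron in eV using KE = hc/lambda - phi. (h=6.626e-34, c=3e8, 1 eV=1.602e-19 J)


E_photon = hc / lambda
= (6.626e-34)(3e8) / (123.9e-9)
= 1.6044e-18 J
= 10.0147 eV
KE = E_photon - phi
= 10.0147 - 4.75
= 5.2647 eV

5.2647


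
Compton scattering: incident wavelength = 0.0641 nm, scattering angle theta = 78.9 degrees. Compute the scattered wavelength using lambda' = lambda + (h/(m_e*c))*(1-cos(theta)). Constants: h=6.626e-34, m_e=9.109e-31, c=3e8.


Compton wavelength: h/(m_e*c) = 2.4247e-12 m
d_lambda = 2.4247e-12 * (1 - cos(78.9 deg))
= 2.4247e-12 * 0.807478
= 1.9579e-12 m = 0.001958 nm
lambda' = 0.0641 + 0.001958
= 0.066058 nm

0.066058


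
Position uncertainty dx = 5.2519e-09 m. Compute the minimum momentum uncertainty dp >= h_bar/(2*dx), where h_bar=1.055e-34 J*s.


dp = h_bar / (2 * dx)
= 1.055e-34 / (2 * 5.2519e-09)
= 1.055e-34 / 1.0504e-08
= 1.0044e-26 kg*m/s

1.0044e-26


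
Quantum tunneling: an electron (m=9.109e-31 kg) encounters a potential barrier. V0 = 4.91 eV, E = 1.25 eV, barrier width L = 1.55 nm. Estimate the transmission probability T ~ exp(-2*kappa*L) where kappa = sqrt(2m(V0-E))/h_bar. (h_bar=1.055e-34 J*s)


V0 - E = 3.66 eV = 5.8633e-19 J
kappa = sqrt(2 * m * (V0-E)) / h_bar
= sqrt(2 * 9.109e-31 * 5.8633e-19) / 1.055e-34
= 9.7965e+09 /m
2*kappa*L = 2 * 9.7965e+09 * 1.55e-9
= 30.3691
T = exp(-30.3691) = 6.469696e-14

6.469696e-14


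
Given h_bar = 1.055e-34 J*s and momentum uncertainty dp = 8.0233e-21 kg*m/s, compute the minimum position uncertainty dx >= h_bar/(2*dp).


dx = h_bar / (2 * dp)
= 1.055e-34 / (2 * 8.0233e-21)
= 1.055e-34 / 1.6047e-20
= 6.5746e-15 m

6.5746e-15


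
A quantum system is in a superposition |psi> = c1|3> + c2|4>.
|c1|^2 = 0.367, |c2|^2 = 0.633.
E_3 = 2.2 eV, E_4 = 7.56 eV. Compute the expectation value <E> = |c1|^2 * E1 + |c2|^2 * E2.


<E> = |c1|^2 * E1 + |c2|^2 * E2
= 0.367 * 2.2 + 0.633 * 7.56
= 0.8074 + 4.7855
= 5.5929 eV

5.5929


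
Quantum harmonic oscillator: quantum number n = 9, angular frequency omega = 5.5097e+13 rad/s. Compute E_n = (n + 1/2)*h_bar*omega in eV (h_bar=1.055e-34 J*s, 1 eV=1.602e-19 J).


E = (n + 1/2) * h_bar * omega
= (9 + 0.5) * 1.055e-34 * 5.5097e+13
= 9.5 * 5.8127e-21
= 5.5221e-20 J
= 0.3447 eV

0.3447


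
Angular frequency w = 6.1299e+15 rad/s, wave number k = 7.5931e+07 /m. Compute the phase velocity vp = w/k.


vp = w / k
= 6.1299e+15 / 7.5931e+07
= 8.0730e+07 m/s

8.0730e+07


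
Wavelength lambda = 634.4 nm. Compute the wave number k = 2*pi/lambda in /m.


k = 2 * pi / lambda
= 6.2832 / (634.4e-9)
= 6.2832 / 6.3440e-07
= 9.9041e+06 /m

9.9041e+06


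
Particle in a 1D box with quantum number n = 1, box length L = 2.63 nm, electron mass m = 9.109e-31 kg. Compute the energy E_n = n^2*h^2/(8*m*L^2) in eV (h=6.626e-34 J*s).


E = n^2 * h^2 / (8 * m * L^2)
= 1^2 * (6.626e-34)^2 / (8 * 9.109e-31 * (2.63e-9)^2)
= 1 * 4.3904e-67 / (8 * 9.109e-31 * 6.9169e-18)
= 8.7103e-21 J
= 0.0544 eV

0.0544


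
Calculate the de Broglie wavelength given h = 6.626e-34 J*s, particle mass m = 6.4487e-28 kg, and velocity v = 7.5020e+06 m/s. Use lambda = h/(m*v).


lambda = h / (m * v)
= 6.626e-34 / (6.4487e-28 * 7.5020e+06)
= 6.626e-34 / 4.8378e-21
= 1.3696e-13 m

1.3696e-13


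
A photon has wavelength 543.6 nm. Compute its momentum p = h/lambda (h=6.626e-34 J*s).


p = h / lambda
= 6.626e-34 / (543.6e-9)
= 6.626e-34 / 5.4360e-07
= 1.2189e-27 kg*m/s

1.2189e-27


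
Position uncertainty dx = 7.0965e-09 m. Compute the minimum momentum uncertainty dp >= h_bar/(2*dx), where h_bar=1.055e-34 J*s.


dp = h_bar / (2 * dx)
= 1.055e-34 / (2 * 7.0965e-09)
= 1.055e-34 / 1.4193e-08
= 7.4332e-27 kg*m/s

7.4332e-27


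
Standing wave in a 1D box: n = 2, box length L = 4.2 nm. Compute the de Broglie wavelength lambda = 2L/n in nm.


lambda = 2L / n
= 2 * 4.2 / 2
= 8.4 / 2
= 4.2 nm

4.2


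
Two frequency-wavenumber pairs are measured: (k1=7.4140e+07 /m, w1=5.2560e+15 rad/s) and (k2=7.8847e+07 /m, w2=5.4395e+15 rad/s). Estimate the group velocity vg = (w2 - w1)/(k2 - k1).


vg = (w2 - w1) / (k2 - k1)
= (5.4395e+15 - 5.2560e+15) / (7.8847e+07 - 7.4140e+07)
= 1.8350e+14 / 4.7070e+06
= 3.8984e+07 m/s

3.8984e+07


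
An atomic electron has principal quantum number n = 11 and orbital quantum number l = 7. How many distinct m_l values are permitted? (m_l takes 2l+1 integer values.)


m_l ranges from -l to +l in integer steps
So m_l goes from -7 to +7
Count = 2l + 1 = 2*7 + 1
= 15

15


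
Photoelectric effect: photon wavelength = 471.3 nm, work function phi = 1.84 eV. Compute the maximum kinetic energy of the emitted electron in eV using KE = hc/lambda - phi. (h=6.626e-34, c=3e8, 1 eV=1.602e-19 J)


E_photon = hc / lambda
= (6.626e-34)(3e8) / (471.3e-9)
= 4.2177e-19 J
= 2.6328 eV
KE = E_photon - phi
= 2.6328 - 1.84
= 0.7928 eV

0.7928


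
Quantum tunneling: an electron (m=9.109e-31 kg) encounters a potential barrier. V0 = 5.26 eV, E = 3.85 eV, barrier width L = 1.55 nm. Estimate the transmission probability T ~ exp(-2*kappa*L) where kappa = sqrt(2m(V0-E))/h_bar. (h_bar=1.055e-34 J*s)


V0 - E = 1.41 eV = 2.2588e-19 J
kappa = sqrt(2 * m * (V0-E)) / h_bar
= sqrt(2 * 9.109e-31 * 2.2588e-19) / 1.055e-34
= 6.0805e+09 /m
2*kappa*L = 2 * 6.0805e+09 * 1.55e-9
= 18.8495
T = exp(-18.8495) = 6.512618e-09

6.512618e-09


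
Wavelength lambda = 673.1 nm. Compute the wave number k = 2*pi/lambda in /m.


k = 2 * pi / lambda
= 6.2832 / (673.1e-9)
= 6.2832 / 6.7310e-07
= 9.3347e+06 /m

9.3347e+06


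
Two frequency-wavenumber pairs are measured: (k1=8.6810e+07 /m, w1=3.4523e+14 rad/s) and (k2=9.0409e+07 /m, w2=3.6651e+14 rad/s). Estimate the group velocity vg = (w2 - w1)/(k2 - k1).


vg = (w2 - w1) / (k2 - k1)
= (3.6651e+14 - 3.4523e+14) / (9.0409e+07 - 8.6810e+07)
= 2.1280e+13 / 3.5990e+06
= 5.9128e+06 m/s

5.9128e+06


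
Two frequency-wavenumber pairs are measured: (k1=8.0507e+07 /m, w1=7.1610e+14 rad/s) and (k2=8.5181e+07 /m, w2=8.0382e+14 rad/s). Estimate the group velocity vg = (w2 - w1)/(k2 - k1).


vg = (w2 - w1) / (k2 - k1)
= (8.0382e+14 - 7.1610e+14) / (8.5181e+07 - 8.0507e+07)
= 8.7720e+13 / 4.6740e+06
= 1.8768e+07 m/s

1.8768e+07


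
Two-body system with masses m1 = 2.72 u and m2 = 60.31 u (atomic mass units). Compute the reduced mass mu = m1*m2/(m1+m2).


mu = m1 * m2 / (m1 + m2)
= 2.72 * 60.31 / (2.72 + 60.31)
= 164.0432 / 63.03
= 2.6026 u

2.6026


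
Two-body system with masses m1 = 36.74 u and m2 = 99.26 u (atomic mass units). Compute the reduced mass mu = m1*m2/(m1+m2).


mu = m1 * m2 / (m1 + m2)
= 36.74 * 99.26 / (36.74 + 99.26)
= 3646.8124 / 136.0
= 26.8148 u

26.8148


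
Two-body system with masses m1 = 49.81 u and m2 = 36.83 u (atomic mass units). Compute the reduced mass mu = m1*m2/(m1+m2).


mu = m1 * m2 / (m1 + m2)
= 49.81 * 36.83 / (49.81 + 36.83)
= 1834.5023 / 86.64
= 21.1738 u

21.1738


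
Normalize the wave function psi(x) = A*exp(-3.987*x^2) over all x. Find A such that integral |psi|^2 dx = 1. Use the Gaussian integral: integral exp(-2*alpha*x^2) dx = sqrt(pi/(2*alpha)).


integral |psi|^2 dx = A^2 * sqrt(pi/(2*alpha)) = 1
A^2 = sqrt(2*alpha/pi)
= sqrt(2 * 3.987 / pi)
= 1.593174
A = sqrt(1.593174)
= 1.2622

1.2622


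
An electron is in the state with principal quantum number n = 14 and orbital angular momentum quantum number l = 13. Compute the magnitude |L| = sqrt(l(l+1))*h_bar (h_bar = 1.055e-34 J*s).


L = sqrt(l*(l+1)) * h_bar
= sqrt(13 * 14) * 1.055e-34
= sqrt(182) * 1.055e-34
= 13.4907 * 1.055e-34
= 1.4233e-33 J*s

1.4233e-33


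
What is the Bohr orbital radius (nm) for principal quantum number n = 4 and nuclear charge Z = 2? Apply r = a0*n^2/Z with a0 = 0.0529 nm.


r = a0 * n^2 / Z
= 0.0529 * 4^2 / 2
= 0.0529 * 16 / 2
= 0.4232 nm

0.4232


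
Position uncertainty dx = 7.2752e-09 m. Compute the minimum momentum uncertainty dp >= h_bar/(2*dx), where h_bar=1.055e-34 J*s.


dp = h_bar / (2 * dx)
= 1.055e-34 / (2 * 7.2752e-09)
= 1.055e-34 / 1.4550e-08
= 7.2507e-27 kg*m/s

7.2507e-27


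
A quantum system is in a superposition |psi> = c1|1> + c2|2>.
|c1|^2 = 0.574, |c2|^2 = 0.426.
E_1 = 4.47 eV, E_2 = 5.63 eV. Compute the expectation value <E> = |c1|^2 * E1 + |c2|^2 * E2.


<E> = |c1|^2 * E1 + |c2|^2 * E2
= 0.574 * 4.47 + 0.426 * 5.63
= 2.5658 + 2.3984
= 4.9642 eV

4.9642


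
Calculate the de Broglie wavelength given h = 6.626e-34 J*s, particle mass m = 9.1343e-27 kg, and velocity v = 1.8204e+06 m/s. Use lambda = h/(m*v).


lambda = h / (m * v)
= 6.626e-34 / (9.1343e-27 * 1.8204e+06)
= 6.626e-34 / 1.6628e-20
= 3.9848e-14 m

3.9848e-14


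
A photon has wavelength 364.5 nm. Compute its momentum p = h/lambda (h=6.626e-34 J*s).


p = h / lambda
= 6.626e-34 / (364.5e-9)
= 6.626e-34 / 3.6450e-07
= 1.8178e-27 kg*m/s

1.8178e-27


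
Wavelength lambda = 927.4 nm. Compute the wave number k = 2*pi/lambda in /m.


k = 2 * pi / lambda
= 6.2832 / (927.4e-9)
= 6.2832 / 9.2740e-07
= 6.7751e+06 /m

6.7751e+06


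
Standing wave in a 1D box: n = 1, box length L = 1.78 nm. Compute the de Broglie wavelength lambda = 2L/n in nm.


lambda = 2L / n
= 2 * 1.78 / 1
= 3.56 / 1
= 3.56 nm

3.56


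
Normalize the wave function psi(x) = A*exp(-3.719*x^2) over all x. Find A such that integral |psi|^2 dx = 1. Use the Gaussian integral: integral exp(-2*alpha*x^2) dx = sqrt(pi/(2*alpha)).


integral |psi|^2 dx = A^2 * sqrt(pi/(2*alpha)) = 1
A^2 = sqrt(2*alpha/pi)
= sqrt(2 * 3.719 / pi)
= 1.538697
A = sqrt(1.538697)
= 1.2404

1.2404


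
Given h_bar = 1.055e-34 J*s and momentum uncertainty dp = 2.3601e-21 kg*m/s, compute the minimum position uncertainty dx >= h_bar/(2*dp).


dx = h_bar / (2 * dp)
= 1.055e-34 / (2 * 2.3601e-21)
= 1.055e-34 / 4.7202e-21
= 2.2351e-14 m

2.2351e-14


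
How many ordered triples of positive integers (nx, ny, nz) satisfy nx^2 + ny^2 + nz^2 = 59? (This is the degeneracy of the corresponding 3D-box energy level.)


Enumerate all (nx, ny, nz) with nx^2 + ny^2 + nz^2 = 59:
(1,3,7)
(1,7,3)
(3,1,7)
(3,5,5)
(3,7,1)
(5,3,5)
(5,5,3)
(7,1,3)
(7,3,1)
Total degeneracy = 9

9


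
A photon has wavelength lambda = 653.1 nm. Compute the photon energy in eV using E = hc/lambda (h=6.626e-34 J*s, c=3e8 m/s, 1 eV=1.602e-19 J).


E = hc / lambda
= (6.626e-34)(3e8) / (653.1e-9)
= 1.9878e-25 / 6.5310e-07
= 3.0436e-19 J
Converting to eV: 3.0436e-19 / 1.602e-19
= 1.8999 eV

1.8999


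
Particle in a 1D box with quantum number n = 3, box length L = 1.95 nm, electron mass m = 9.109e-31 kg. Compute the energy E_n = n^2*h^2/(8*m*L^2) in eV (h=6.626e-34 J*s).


E = n^2 * h^2 / (8 * m * L^2)
= 3^2 * (6.626e-34)^2 / (8 * 9.109e-31 * (1.95e-9)^2)
= 9 * 4.3904e-67 / (8 * 9.109e-31 * 3.8025e-18)
= 1.4260e-19 J
= 0.8901 eV

0.8901


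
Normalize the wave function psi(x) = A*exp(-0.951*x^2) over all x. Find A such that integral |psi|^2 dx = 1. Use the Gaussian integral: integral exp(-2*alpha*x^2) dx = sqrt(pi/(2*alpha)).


integral |psi|^2 dx = A^2 * sqrt(pi/(2*alpha)) = 1
A^2 = sqrt(2*alpha/pi)
= sqrt(2 * 0.951 / pi)
= 0.778091
A = sqrt(0.778091)
= 0.8821

0.8821


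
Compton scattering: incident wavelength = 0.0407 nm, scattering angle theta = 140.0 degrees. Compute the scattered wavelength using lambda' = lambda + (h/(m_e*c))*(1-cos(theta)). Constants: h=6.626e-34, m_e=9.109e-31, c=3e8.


Compton wavelength: h/(m_e*c) = 2.4247e-12 m
d_lambda = 2.4247e-12 * (1 - cos(140.0 deg))
= 2.4247e-12 * 1.766044
= 4.2821e-12 m = 0.004282 nm
lambda' = 0.0407 + 0.004282
= 0.044982 nm

0.044982


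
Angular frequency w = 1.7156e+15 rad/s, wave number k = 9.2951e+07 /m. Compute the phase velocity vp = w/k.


vp = w / k
= 1.7156e+15 / 9.2951e+07
= 1.8457e+07 m/s

1.8457e+07


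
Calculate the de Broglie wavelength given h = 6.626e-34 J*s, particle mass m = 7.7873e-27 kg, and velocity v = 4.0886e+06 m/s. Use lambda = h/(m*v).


lambda = h / (m * v)
= 6.626e-34 / (7.7873e-27 * 4.0886e+06)
= 6.626e-34 / 3.1839e-20
= 2.0811e-14 m

2.0811e-14


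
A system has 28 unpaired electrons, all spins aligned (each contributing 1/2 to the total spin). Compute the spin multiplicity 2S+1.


Total spin S = N * (1/2) = 28 * 0.5 = 14.0
Spin multiplicity = 2S + 1
= 2 * 14.0 + 1
= 29

29


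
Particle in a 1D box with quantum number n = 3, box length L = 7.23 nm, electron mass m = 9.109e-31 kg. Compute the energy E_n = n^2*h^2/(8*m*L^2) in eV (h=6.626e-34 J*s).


E = n^2 * h^2 / (8 * m * L^2)
= 3^2 * (6.626e-34)^2 / (8 * 9.109e-31 * (7.23e-9)^2)
= 9 * 4.3904e-67 / (8 * 9.109e-31 * 5.2273e-17)
= 1.0373e-20 J
= 0.0648 eV

0.0648


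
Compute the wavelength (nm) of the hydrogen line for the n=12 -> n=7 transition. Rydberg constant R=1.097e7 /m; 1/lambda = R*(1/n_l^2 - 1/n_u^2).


1/lambda = R * (1/n_l^2 - 1/n_u^2)
= 1.097e7 * (1/7^2 - 1/12^2)
= 1.097e7 * (0.020408 - 0.006944)
= 1.097e7 * 0.013464
= 1.4770e+05 /m
lambda = 1 / 1.4770e+05 = 6770.6184 nm

6770.6184


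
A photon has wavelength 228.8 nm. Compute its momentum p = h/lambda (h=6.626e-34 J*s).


p = h / lambda
= 6.626e-34 / (228.8e-9)
= 6.626e-34 / 2.2880e-07
= 2.8960e-27 kg*m/s

2.8960e-27


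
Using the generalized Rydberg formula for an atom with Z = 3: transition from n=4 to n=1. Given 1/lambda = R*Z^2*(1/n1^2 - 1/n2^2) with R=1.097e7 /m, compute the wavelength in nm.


1/lambda = R * Z^2 * (1/n1^2 - 1/n2^2)
= 1.097e7 * 3^2 * (1/1^2 - 1/4^2)
= 1.097e7 * 9 * (1.0 - 0.0625)
= 9.2559e+07 /m
lambda = 1 / 9.2559e+07
= 10.8039 nm

10.8039


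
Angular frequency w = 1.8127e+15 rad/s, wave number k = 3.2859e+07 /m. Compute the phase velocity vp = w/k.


vp = w / k
= 1.8127e+15 / 3.2859e+07
= 5.5166e+07 m/s

5.5166e+07


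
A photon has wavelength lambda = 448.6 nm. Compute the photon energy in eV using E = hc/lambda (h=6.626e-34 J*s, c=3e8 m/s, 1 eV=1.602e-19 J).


E = hc / lambda
= (6.626e-34)(3e8) / (448.6e-9)
= 1.9878e-25 / 4.4860e-07
= 4.4311e-19 J
Converting to eV: 4.4311e-19 / 1.602e-19
= 2.766 eV

2.766


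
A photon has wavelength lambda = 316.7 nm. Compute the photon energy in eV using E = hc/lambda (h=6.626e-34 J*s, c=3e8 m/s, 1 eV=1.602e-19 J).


E = hc / lambda
= (6.626e-34)(3e8) / (316.7e-9)
= 1.9878e-25 / 3.1670e-07
= 6.2766e-19 J
Converting to eV: 6.2766e-19 / 1.602e-19
= 3.918 eV

3.918


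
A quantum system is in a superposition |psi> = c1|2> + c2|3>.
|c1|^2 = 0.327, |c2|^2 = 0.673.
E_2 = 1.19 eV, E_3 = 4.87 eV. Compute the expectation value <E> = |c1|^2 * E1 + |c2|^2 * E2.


<E> = |c1|^2 * E1 + |c2|^2 * E2
= 0.327 * 1.19 + 0.673 * 4.87
= 0.3891 + 3.2775
= 3.6666 eV

3.6666


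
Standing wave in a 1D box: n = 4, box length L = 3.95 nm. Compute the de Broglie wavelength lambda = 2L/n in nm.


lambda = 2L / n
= 2 * 3.95 / 4
= 7.9 / 4
= 1.975 nm

1.975


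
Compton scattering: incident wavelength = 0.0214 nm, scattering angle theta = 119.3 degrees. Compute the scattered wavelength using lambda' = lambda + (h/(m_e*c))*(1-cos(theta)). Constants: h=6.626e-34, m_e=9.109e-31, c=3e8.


Compton wavelength: h/(m_e*c) = 2.4247e-12 m
d_lambda = 2.4247e-12 * (1 - cos(119.3 deg))
= 2.4247e-12 * 1.489382
= 3.6113e-12 m = 0.003611 nm
lambda' = 0.0214 + 0.003611
= 0.025011 nm

0.025011


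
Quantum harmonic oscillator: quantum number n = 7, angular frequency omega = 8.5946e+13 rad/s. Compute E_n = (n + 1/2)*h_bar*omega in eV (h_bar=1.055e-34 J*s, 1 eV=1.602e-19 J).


E = (n + 1/2) * h_bar * omega
= (7 + 0.5) * 1.055e-34 * 8.5946e+13
= 7.5 * 9.0673e-21
= 6.8005e-20 J
= 0.4245 eV

0.4245


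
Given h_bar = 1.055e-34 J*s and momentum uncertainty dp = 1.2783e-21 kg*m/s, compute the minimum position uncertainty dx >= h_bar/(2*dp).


dx = h_bar / (2 * dp)
= 1.055e-34 / (2 * 1.2783e-21)
= 1.055e-34 / 2.5566e-21
= 4.1266e-14 m

4.1266e-14


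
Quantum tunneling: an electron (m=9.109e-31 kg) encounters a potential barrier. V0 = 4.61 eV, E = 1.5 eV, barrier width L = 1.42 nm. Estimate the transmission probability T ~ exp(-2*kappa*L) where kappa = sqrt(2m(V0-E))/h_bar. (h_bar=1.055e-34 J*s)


V0 - E = 3.11 eV = 4.9822e-19 J
kappa = sqrt(2 * m * (V0-E)) / h_bar
= sqrt(2 * 9.109e-31 * 4.9822e-19) / 1.055e-34
= 9.0304e+09 /m
2*kappa*L = 2 * 9.0304e+09 * 1.42e-9
= 25.6465
T = exp(-25.6465) = 7.275745e-12

7.275745e-12


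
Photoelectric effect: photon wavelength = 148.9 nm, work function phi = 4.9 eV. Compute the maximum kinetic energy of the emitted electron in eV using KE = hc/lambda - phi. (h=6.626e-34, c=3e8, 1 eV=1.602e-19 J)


E_photon = hc / lambda
= (6.626e-34)(3e8) / (148.9e-9)
= 1.3350e-18 J
= 8.3333 eV
KE = E_photon - phi
= 8.3333 - 4.9
= 3.4333 eV

3.4333


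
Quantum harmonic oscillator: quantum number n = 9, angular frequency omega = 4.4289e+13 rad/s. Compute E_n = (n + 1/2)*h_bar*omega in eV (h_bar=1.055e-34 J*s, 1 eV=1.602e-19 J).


E = (n + 1/2) * h_bar * omega
= (9 + 0.5) * 1.055e-34 * 4.4289e+13
= 9.5 * 4.6725e-21
= 4.4389e-20 J
= 0.2771 eV

0.2771


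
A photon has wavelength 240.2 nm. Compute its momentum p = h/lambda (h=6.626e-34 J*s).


p = h / lambda
= 6.626e-34 / (240.2e-9)
= 6.626e-34 / 2.4020e-07
= 2.7585e-27 kg*m/s

2.7585e-27


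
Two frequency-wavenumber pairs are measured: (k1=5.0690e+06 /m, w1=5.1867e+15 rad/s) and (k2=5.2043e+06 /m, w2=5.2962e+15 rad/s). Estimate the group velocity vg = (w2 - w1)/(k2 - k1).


vg = (w2 - w1) / (k2 - k1)
= (5.2962e+15 - 5.1867e+15) / (5.2043e+06 - 5.0690e+06)
= 1.0950e+14 / 1.3530e+05
= 8.0931e+08 m/s

8.0931e+08


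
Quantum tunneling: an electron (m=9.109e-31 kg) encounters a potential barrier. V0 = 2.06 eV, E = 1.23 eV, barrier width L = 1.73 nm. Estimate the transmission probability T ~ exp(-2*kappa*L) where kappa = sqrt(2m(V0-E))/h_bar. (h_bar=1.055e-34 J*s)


V0 - E = 0.83 eV = 1.3297e-19 J
kappa = sqrt(2 * m * (V0-E)) / h_bar
= sqrt(2 * 9.109e-31 * 1.3297e-19) / 1.055e-34
= 4.6652e+09 /m
2*kappa*L = 2 * 4.6652e+09 * 1.73e-9
= 16.1415
T = exp(-16.1415) = 9.768529e-08

9.768529e-08


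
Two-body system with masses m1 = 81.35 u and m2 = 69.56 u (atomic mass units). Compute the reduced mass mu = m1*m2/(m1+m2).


mu = m1 * m2 / (m1 + m2)
= 81.35 * 69.56 / (81.35 + 69.56)
= 5658.706 / 150.91
= 37.4972 u

37.4972


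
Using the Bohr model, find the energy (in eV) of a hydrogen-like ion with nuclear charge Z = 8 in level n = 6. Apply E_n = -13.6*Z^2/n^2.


E_n = -13.6 * Z^2 / n^2
= -13.6 * 8^2 / 6^2
= -13.6 * 64 / 36
= -24.1778 eV

-24.1778


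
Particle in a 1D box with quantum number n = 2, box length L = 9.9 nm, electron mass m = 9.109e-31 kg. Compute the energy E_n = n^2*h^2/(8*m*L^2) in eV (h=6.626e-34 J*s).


E = n^2 * h^2 / (8 * m * L^2)
= 2^2 * (6.626e-34)^2 / (8 * 9.109e-31 * (9.9e-9)^2)
= 4 * 4.3904e-67 / (8 * 9.109e-31 * 9.8010e-17)
= 2.4588e-21 J
= 0.0153 eV

0.0153


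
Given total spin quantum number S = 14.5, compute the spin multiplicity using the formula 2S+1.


Spin multiplicity = 2S + 1
= 2 * 14.5 + 1
= 29.0 + 1
= 30

30


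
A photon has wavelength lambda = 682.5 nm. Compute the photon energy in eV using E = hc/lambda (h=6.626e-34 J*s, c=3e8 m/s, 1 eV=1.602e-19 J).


E = hc / lambda
= (6.626e-34)(3e8) / (682.5e-9)
= 1.9878e-25 / 6.8250e-07
= 2.9125e-19 J
Converting to eV: 2.9125e-19 / 1.602e-19
= 1.8181 eV

1.8181


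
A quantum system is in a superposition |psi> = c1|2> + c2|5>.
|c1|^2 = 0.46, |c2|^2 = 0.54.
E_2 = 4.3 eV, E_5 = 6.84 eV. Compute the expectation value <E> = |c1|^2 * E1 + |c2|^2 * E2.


<E> = |c1|^2 * E1 + |c2|^2 * E2
= 0.46 * 4.3 + 0.54 * 6.84
= 1.978 + 3.6936
= 5.6716 eV

5.6716


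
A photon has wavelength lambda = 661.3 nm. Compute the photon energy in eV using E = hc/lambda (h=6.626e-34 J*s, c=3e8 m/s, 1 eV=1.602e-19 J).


E = hc / lambda
= (6.626e-34)(3e8) / (661.3e-9)
= 1.9878e-25 / 6.6130e-07
= 3.0059e-19 J
Converting to eV: 3.0059e-19 / 1.602e-19
= 1.8763 eV

1.8763


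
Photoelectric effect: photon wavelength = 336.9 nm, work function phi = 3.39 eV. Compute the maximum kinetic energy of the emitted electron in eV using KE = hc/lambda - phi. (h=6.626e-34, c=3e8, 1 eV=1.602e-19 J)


E_photon = hc / lambda
= (6.626e-34)(3e8) / (336.9e-9)
= 5.9003e-19 J
= 3.6831 eV
KE = E_photon - phi
= 3.6831 - 3.39
= 0.2931 eV

0.2931


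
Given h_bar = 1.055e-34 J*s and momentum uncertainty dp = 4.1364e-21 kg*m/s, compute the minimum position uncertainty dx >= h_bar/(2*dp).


dx = h_bar / (2 * dp)
= 1.055e-34 / (2 * 4.1364e-21)
= 1.055e-34 / 8.2728e-21
= 1.2753e-14 m

1.2753e-14


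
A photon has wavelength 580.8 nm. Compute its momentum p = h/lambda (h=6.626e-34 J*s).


p = h / lambda
= 6.626e-34 / (580.8e-9)
= 6.626e-34 / 5.8080e-07
= 1.1408e-27 kg*m/s

1.1408e-27


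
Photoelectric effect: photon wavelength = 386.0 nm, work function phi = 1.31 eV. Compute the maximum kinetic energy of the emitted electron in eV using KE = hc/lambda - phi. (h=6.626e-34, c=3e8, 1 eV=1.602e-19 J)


E_photon = hc / lambda
= (6.626e-34)(3e8) / (386.0e-9)
= 5.1497e-19 J
= 3.2146 eV
KE = E_photon - phi
= 3.2146 - 1.31
= 1.9046 eV

1.9046


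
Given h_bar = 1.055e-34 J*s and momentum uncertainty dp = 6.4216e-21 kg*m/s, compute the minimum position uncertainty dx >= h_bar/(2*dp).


dx = h_bar / (2 * dp)
= 1.055e-34 / (2 * 6.4216e-21)
= 1.055e-34 / 1.2843e-20
= 8.2145e-15 m

8.2145e-15


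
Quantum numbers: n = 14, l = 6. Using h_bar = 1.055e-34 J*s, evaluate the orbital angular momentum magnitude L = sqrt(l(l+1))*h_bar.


L = sqrt(l*(l+1)) * h_bar
= sqrt(6 * 7) * 1.055e-34
= sqrt(42) * 1.055e-34
= 6.4807 * 1.055e-34
= 6.8372e-34 J*s

6.8372e-34


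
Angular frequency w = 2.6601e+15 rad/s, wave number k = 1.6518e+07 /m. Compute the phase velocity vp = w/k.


vp = w / k
= 2.6601e+15 / 1.6518e+07
= 1.6104e+08 m/s

1.6104e+08


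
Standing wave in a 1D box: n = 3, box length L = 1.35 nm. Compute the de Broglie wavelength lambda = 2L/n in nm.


lambda = 2L / n
= 2 * 1.35 / 3
= 2.7 / 3
= 0.9 nm

0.9


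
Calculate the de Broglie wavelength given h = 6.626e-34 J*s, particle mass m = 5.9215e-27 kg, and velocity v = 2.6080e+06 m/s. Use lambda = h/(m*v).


lambda = h / (m * v)
= 6.626e-34 / (5.9215e-27 * 2.6080e+06)
= 6.626e-34 / 1.5443e-20
= 4.2905e-14 m

4.2905e-14


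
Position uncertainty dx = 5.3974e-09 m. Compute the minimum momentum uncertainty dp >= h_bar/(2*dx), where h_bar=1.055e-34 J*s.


dp = h_bar / (2 * dx)
= 1.055e-34 / (2 * 5.3974e-09)
= 1.055e-34 / 1.0795e-08
= 9.7732e-27 kg*m/s

9.7732e-27


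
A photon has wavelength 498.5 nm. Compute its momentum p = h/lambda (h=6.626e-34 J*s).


p = h / lambda
= 6.626e-34 / (498.5e-9)
= 6.626e-34 / 4.9850e-07
= 1.3292e-27 kg*m/s

1.3292e-27


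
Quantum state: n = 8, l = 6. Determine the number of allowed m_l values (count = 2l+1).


m_l ranges from -l to +l in integer steps
So m_l goes from -6 to +6
Count = 2l + 1 = 2*6 + 1
= 13

13


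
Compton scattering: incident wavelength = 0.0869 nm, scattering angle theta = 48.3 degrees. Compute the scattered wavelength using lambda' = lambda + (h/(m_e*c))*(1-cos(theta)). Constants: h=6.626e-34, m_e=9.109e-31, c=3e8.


Compton wavelength: h/(m_e*c) = 2.4247e-12 m
d_lambda = 2.4247e-12 * (1 - cos(48.3 deg))
= 2.4247e-12 * 0.33477
= 8.1172e-13 m = 0.000812 nm
lambda' = 0.0869 + 0.000812
= 0.087712 nm

0.087712


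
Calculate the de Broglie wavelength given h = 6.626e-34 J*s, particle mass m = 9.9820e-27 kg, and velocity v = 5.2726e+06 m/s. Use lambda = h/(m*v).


lambda = h / (m * v)
= 6.626e-34 / (9.9820e-27 * 5.2726e+06)
= 6.626e-34 / 5.2631e-20
= 1.2590e-14 m

1.2590e-14


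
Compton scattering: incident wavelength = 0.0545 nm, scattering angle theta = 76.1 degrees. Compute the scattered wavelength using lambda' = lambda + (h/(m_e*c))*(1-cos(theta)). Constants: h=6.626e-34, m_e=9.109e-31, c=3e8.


Compton wavelength: h/(m_e*c) = 2.4247e-12 m
d_lambda = 2.4247e-12 * (1 - cos(76.1 deg))
= 2.4247e-12 * 0.759772
= 1.8422e-12 m = 0.001842 nm
lambda' = 0.0545 + 0.001842
= 0.056342 nm

0.056342


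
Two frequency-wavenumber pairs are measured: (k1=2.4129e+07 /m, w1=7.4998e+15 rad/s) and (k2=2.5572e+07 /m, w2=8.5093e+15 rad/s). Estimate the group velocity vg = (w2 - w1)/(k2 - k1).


vg = (w2 - w1) / (k2 - k1)
= (8.5093e+15 - 7.4998e+15) / (2.5572e+07 - 2.4129e+07)
= 1.0095e+15 / 1.4430e+06
= 6.9958e+08 m/s

6.9958e+08


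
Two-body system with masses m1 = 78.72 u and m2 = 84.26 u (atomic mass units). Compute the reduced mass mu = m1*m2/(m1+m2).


mu = m1 * m2 / (m1 + m2)
= 78.72 * 84.26 / (78.72 + 84.26)
= 6632.9472 / 162.98
= 40.6979 u

40.6979


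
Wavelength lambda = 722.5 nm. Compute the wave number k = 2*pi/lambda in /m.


k = 2 * pi / lambda
= 6.2832 / (722.5e-9)
= 6.2832 / 7.2250e-07
= 8.6965e+06 /m

8.6965e+06


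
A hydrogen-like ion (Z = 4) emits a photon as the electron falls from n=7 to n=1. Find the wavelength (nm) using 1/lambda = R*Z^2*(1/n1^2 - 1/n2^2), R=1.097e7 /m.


1/lambda = R * Z^2 * (1/n1^2 - 1/n2^2)
= 1.097e7 * 4^2 * (1/1^2 - 1/7^2)
= 1.097e7 * 16 * (1.0 - 0.020408)
= 1.7194e+08 /m
lambda = 1 / 1.7194e+08
= 5.8161 nm

5.8161


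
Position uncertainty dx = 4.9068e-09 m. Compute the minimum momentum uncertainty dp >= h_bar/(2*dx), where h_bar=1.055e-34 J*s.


dp = h_bar / (2 * dx)
= 1.055e-34 / (2 * 4.9068e-09)
= 1.055e-34 / 9.8136e-09
= 1.0750e-26 kg*m/s

1.0750e-26


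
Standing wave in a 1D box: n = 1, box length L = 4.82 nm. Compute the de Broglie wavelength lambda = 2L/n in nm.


lambda = 2L / n
= 2 * 4.82 / 1
= 9.64 / 1
= 9.64 nm

9.64


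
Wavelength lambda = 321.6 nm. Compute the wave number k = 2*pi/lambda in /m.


k = 2 * pi / lambda
= 6.2832 / (321.6e-9)
= 6.2832 / 3.2160e-07
= 1.9537e+07 /m

1.9537e+07


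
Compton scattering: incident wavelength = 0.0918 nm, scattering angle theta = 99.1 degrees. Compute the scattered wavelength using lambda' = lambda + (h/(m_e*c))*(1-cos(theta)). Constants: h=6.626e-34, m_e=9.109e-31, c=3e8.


Compton wavelength: h/(m_e*c) = 2.4247e-12 m
d_lambda = 2.4247e-12 * (1 - cos(99.1 deg))
= 2.4247e-12 * 1.158158
= 2.8082e-12 m = 0.002808 nm
lambda' = 0.0918 + 0.002808
= 0.094608 nm

0.094608


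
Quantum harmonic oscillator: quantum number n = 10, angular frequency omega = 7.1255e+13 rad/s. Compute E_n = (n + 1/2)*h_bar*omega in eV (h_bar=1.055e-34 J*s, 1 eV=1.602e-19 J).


E = (n + 1/2) * h_bar * omega
= (10 + 0.5) * 1.055e-34 * 7.1255e+13
= 10.5 * 7.5174e-21
= 7.8933e-20 J
= 0.4927 eV

0.4927


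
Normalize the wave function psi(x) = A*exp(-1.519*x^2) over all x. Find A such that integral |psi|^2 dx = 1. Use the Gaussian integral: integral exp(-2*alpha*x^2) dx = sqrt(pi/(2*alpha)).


integral |psi|^2 dx = A^2 * sqrt(pi/(2*alpha)) = 1
A^2 = sqrt(2*alpha/pi)
= sqrt(2 * 1.519 / pi)
= 0.983375
A = sqrt(0.983375)
= 0.9917

0.9917


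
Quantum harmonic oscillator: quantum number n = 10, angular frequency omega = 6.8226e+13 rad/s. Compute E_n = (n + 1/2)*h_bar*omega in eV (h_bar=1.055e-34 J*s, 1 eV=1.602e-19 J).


E = (n + 1/2) * h_bar * omega
= (10 + 0.5) * 1.055e-34 * 6.8226e+13
= 10.5 * 7.1978e-21
= 7.5577e-20 J
= 0.4718 eV

0.4718


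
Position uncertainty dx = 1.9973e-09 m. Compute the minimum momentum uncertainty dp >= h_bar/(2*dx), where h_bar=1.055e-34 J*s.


dp = h_bar / (2 * dx)
= 1.055e-34 / (2 * 1.9973e-09)
= 1.055e-34 / 3.9946e-09
= 2.6411e-26 kg*m/s

2.6411e-26


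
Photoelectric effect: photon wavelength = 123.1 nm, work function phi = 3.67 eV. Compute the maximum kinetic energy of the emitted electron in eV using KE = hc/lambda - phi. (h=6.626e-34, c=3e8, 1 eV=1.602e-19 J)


E_photon = hc / lambda
= (6.626e-34)(3e8) / (123.1e-9)
= 1.6148e-18 J
= 10.0798 eV
KE = E_photon - phi
= 10.0798 - 3.67
= 6.4098 eV

6.4098


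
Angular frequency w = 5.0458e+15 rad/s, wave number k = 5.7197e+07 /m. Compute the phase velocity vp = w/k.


vp = w / k
= 5.0458e+15 / 5.7197e+07
= 8.8218e+07 m/s

8.8218e+07


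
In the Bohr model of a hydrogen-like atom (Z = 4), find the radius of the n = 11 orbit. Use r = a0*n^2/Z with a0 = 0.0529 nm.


r = a0 * n^2 / Z
= 0.0529 * 11^2 / 4
= 0.0529 * 121 / 4
= 1.6002 nm

1.6002


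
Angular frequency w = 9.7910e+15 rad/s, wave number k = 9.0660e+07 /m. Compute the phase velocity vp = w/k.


vp = w / k
= 9.7910e+15 / 9.0660e+07
= 1.0800e+08 m/s

1.0800e+08


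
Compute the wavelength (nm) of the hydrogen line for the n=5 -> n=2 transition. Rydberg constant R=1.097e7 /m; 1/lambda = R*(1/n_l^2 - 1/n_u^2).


1/lambda = R * (1/n_l^2 - 1/n_u^2)
= 1.097e7 * (1/2^2 - 1/5^2)
= 1.097e7 * (0.25 - 0.04)
= 1.097e7 * 0.21
= 2.3037e+06 /m
lambda = 1 / 2.3037e+06 = 434.0843 nm

434.0843


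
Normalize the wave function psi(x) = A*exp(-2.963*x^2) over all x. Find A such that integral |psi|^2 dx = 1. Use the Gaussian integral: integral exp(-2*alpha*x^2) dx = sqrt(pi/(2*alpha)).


integral |psi|^2 dx = A^2 * sqrt(pi/(2*alpha)) = 1
A^2 = sqrt(2*alpha/pi)
= sqrt(2 * 2.963 / pi)
= 1.373428
A = sqrt(1.373428)
= 1.1719

1.1719


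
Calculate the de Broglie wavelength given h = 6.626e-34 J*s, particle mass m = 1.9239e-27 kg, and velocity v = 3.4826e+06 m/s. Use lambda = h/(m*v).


lambda = h / (m * v)
= 6.626e-34 / (1.9239e-27 * 3.4826e+06)
= 6.626e-34 / 6.7002e-21
= 9.8893e-14 m

9.8893e-14


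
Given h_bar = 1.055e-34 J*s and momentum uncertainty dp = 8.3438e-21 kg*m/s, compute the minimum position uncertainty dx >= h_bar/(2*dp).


dx = h_bar / (2 * dp)
= 1.055e-34 / (2 * 8.3438e-21)
= 1.055e-34 / 1.6688e-20
= 6.3221e-15 m

6.3221e-15


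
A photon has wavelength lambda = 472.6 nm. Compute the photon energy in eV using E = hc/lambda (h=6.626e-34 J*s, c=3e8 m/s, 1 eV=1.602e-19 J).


E = hc / lambda
= (6.626e-34)(3e8) / (472.6e-9)
= 1.9878e-25 / 4.7260e-07
= 4.2061e-19 J
Converting to eV: 4.2061e-19 / 1.602e-19
= 2.6255 eV

2.6255


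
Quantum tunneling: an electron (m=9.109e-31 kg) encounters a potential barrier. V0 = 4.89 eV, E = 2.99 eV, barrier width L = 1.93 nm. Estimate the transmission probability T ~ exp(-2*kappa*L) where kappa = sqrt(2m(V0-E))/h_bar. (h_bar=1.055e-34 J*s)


V0 - E = 1.9 eV = 3.0438e-19 J
kappa = sqrt(2 * m * (V0-E)) / h_bar
= sqrt(2 * 9.109e-31 * 3.0438e-19) / 1.055e-34
= 7.0584e+09 /m
2*kappa*L = 2 * 7.0584e+09 * 1.93e-9
= 27.2454
T = exp(-27.2454) = 1.470522e-12

1.470522e-12


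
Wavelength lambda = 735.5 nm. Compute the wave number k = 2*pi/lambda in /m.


k = 2 * pi / lambda
= 6.2832 / (735.5e-9)
= 6.2832 / 7.3550e-07
= 8.5427e+06 /m

8.5427e+06


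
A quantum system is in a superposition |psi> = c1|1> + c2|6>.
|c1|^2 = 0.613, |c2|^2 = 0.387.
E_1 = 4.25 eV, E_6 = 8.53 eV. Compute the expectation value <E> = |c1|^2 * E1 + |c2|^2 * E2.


<E> = |c1|^2 * E1 + |c2|^2 * E2
= 0.613 * 4.25 + 0.387 * 8.53
= 2.6052 + 3.3011
= 5.9064 eV

5.9064


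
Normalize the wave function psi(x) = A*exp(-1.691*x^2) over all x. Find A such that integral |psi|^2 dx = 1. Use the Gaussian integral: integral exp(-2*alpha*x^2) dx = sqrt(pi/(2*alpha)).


integral |psi|^2 dx = A^2 * sqrt(pi/(2*alpha)) = 1
A^2 = sqrt(2*alpha/pi)
= sqrt(2 * 1.691 / pi)
= 1.037557
A = sqrt(1.037557)
= 1.0186

1.0186


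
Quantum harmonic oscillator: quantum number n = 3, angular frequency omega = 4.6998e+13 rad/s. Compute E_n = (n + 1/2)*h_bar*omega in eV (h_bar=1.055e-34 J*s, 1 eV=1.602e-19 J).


E = (n + 1/2) * h_bar * omega
= (3 + 0.5) * 1.055e-34 * 4.6998e+13
= 3.5 * 4.9583e-21
= 1.7354e-20 J
= 0.1083 eV

0.1083


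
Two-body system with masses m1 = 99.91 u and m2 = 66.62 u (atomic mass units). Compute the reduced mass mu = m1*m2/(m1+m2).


mu = m1 * m2 / (m1 + m2)
= 99.91 * 66.62 / (99.91 + 66.62)
= 6656.0042 / 166.53
= 39.9688 u

39.9688


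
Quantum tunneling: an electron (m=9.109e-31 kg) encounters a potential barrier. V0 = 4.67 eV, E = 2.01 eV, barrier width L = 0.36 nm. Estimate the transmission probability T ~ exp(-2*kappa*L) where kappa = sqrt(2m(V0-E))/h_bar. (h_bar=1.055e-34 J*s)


V0 - E = 2.66 eV = 4.2613e-19 J
kappa = sqrt(2 * m * (V0-E)) / h_bar
= sqrt(2 * 9.109e-31 * 4.2613e-19) / 1.055e-34
= 8.3516e+09 /m
2*kappa*L = 2 * 8.3516e+09 * 0.36e-9
= 6.0132
T = exp(-6.0132) = 2.446356e-03

2.446356e-03


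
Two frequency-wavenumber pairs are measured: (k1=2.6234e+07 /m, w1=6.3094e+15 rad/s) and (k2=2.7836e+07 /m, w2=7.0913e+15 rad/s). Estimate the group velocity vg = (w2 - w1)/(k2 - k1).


vg = (w2 - w1) / (k2 - k1)
= (7.0913e+15 - 6.3094e+15) / (2.7836e+07 - 2.6234e+07)
= 7.8190e+14 / 1.6020e+06
= 4.8808e+08 m/s

4.8808e+08


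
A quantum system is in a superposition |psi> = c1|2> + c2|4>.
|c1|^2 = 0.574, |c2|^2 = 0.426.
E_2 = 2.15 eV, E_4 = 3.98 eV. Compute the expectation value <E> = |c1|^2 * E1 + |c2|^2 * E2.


<E> = |c1|^2 * E1 + |c2|^2 * E2
= 0.574 * 2.15 + 0.426 * 3.98
= 1.2341 + 1.6955
= 2.9296 eV

2.9296


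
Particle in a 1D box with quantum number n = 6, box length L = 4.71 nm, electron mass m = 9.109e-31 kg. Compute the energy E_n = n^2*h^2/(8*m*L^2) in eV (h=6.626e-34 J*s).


E = n^2 * h^2 / (8 * m * L^2)
= 6^2 * (6.626e-34)^2 / (8 * 9.109e-31 * (4.71e-9)^2)
= 36 * 4.3904e-67 / (8 * 9.109e-31 * 2.2184e-17)
= 9.7769e-20 J
= 0.6103 eV

0.6103


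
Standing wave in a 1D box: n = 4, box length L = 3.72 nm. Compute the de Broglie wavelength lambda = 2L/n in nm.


lambda = 2L / n
= 2 * 3.72 / 4
= 7.44 / 4
= 1.86 nm

1.86


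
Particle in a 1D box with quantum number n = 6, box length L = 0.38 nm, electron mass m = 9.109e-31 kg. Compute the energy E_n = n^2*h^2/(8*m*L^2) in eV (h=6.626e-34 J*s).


E = n^2 * h^2 / (8 * m * L^2)
= 6^2 * (6.626e-34)^2 / (8 * 9.109e-31 * (0.38e-9)^2)
= 36 * 4.3904e-67 / (8 * 9.109e-31 * 1.4440e-19)
= 1.5020e-17 J
= 93.7594 eV

93.7594


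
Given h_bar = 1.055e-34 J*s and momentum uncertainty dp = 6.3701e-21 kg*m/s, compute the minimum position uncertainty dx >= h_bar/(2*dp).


dx = h_bar / (2 * dp)
= 1.055e-34 / (2 * 6.3701e-21)
= 1.055e-34 / 1.2740e-20
= 8.2809e-15 m

8.2809e-15


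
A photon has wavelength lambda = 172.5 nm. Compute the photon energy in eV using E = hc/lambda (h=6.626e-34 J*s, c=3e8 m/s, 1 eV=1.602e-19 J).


E = hc / lambda
= (6.626e-34)(3e8) / (172.5e-9)
= 1.9878e-25 / 1.7250e-07
= 1.1523e-18 J
Converting to eV: 1.1523e-18 / 1.602e-19
= 7.1932 eV

7.1932


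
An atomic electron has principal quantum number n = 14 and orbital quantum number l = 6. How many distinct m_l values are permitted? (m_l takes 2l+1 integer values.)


m_l ranges from -l to +l in integer steps
So m_l goes from -6 to +6
Count = 2l + 1 = 2*6 + 1
= 13

13


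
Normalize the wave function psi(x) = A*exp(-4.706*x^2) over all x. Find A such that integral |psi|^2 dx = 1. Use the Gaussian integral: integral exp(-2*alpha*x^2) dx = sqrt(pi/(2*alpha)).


integral |psi|^2 dx = A^2 * sqrt(pi/(2*alpha)) = 1
A^2 = sqrt(2*alpha/pi)
= sqrt(2 * 4.706 / pi)
= 1.730876
A = sqrt(1.730876)
= 1.3156

1.3156


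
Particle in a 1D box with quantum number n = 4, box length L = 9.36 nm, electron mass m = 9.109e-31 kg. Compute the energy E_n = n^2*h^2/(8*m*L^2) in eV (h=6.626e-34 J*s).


E = n^2 * h^2 / (8 * m * L^2)
= 4^2 * (6.626e-34)^2 / (8 * 9.109e-31 * (9.36e-9)^2)
= 16 * 4.3904e-67 / (8 * 9.109e-31 * 8.7610e-17)
= 1.1003e-20 J
= 0.0687 eV

0.0687


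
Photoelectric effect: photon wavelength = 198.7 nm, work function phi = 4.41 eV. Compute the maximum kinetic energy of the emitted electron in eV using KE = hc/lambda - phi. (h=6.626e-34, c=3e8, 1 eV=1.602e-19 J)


E_photon = hc / lambda
= (6.626e-34)(3e8) / (198.7e-9)
= 1.0004e-18 J
= 6.2447 eV
KE = E_photon - phi
= 6.2447 - 4.41
= 1.8347 eV

1.8347


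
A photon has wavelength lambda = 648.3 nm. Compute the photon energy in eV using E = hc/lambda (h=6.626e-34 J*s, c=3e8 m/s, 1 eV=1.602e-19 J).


E = hc / lambda
= (6.626e-34)(3e8) / (648.3e-9)
= 1.9878e-25 / 6.4830e-07
= 3.0662e-19 J
Converting to eV: 3.0662e-19 / 1.602e-19
= 1.914 eV

1.914


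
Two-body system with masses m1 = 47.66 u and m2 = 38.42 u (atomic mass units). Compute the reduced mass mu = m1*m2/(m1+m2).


mu = m1 * m2 / (m1 + m2)
= 47.66 * 38.42 / (47.66 + 38.42)
= 1831.0972 / 86.08
= 21.272 u

21.272


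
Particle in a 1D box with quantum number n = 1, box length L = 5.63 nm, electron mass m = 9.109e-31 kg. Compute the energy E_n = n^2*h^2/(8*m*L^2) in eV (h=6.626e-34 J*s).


E = n^2 * h^2 / (8 * m * L^2)
= 1^2 * (6.626e-34)^2 / (8 * 9.109e-31 * (5.63e-9)^2)
= 1 * 4.3904e-67 / (8 * 9.109e-31 * 3.1697e-17)
= 1.9008e-21 J
= 0.0119 eV

0.0119


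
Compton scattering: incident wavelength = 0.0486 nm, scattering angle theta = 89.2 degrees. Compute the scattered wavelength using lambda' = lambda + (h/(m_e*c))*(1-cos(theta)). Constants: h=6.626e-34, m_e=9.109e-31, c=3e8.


Compton wavelength: h/(m_e*c) = 2.4247e-12 m
d_lambda = 2.4247e-12 * (1 - cos(89.2 deg))
= 2.4247e-12 * 0.986038
= 2.3909e-12 m = 0.002391 nm
lambda' = 0.0486 + 0.002391
= 0.050991 nm

0.050991


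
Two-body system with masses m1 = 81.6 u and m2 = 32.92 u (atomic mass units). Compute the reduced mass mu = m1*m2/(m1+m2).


mu = m1 * m2 / (m1 + m2)
= 81.6 * 32.92 / (81.6 + 32.92)
= 2686.272 / 114.52
= 23.4568 u

23.4568


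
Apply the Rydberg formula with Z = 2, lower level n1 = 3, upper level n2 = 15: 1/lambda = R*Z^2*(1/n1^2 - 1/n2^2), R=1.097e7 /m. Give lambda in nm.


1/lambda = R * Z^2 * (1/n1^2 - 1/n2^2)
= 1.097e7 * 2^2 * (1/3^2 - 1/15^2)
= 1.097e7 * 4 * (0.111111 - 0.004444)
= 4.6805e+06 /m
lambda = 1 / 4.6805e+06
= 213.6509 nm

213.6509


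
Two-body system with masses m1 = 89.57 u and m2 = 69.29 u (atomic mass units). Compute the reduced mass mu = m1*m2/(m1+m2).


mu = m1 * m2 / (m1 + m2)
= 89.57 * 69.29 / (89.57 + 69.29)
= 6206.3053 / 158.86
= 39.0678 u

39.0678


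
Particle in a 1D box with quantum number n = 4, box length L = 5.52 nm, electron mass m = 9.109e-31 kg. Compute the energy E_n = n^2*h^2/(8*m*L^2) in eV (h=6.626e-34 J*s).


E = n^2 * h^2 / (8 * m * L^2)
= 4^2 * (6.626e-34)^2 / (8 * 9.109e-31 * (5.52e-9)^2)
= 16 * 4.3904e-67 / (8 * 9.109e-31 * 3.0470e-17)
= 3.1636e-20 J
= 0.1975 eV

0.1975


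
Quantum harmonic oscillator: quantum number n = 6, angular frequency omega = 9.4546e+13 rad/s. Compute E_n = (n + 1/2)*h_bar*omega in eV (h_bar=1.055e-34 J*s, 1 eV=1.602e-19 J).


E = (n + 1/2) * h_bar * omega
= (6 + 0.5) * 1.055e-34 * 9.4546e+13
= 6.5 * 9.9746e-21
= 6.4835e-20 J
= 0.4047 eV

0.4047


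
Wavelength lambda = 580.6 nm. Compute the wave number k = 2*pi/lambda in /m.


k = 2 * pi / lambda
= 6.2832 / (580.6e-9)
= 6.2832 / 5.8060e-07
= 1.0822e+07 /m

1.0822e+07


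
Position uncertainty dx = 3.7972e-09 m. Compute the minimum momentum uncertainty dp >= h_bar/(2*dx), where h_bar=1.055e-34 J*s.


dp = h_bar / (2 * dx)
= 1.055e-34 / (2 * 3.7972e-09)
= 1.055e-34 / 7.5944e-09
= 1.3892e-26 kg*m/s

1.3892e-26


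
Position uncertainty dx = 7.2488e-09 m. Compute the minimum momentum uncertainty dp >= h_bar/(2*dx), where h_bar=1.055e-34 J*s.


dp = h_bar / (2 * dx)
= 1.055e-34 / (2 * 7.2488e-09)
= 1.055e-34 / 1.4498e-08
= 7.2771e-27 kg*m/s

7.2771e-27


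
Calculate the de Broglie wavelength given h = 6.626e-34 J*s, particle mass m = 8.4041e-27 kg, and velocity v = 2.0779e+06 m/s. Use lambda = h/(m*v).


lambda = h / (m * v)
= 6.626e-34 / (8.4041e-27 * 2.0779e+06)
= 6.626e-34 / 1.7463e-20
= 3.7943e-14 m

3.7943e-14


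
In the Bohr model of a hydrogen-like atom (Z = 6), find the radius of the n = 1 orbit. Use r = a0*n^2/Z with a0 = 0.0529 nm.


r = a0 * n^2 / Z
= 0.0529 * 1^2 / 6
= 0.0529 * 1 / 6
= 0.0088 nm

0.0088


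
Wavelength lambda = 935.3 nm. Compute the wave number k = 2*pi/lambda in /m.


k = 2 * pi / lambda
= 6.2832 / (935.3e-9)
= 6.2832 / 9.3530e-07
= 6.7178e+06 /m

6.7178e+06


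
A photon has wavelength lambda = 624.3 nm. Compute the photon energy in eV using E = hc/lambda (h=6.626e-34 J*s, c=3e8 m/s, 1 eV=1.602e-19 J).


E = hc / lambda
= (6.626e-34)(3e8) / (624.3e-9)
= 1.9878e-25 / 6.2430e-07
= 3.1840e-19 J
Converting to eV: 3.1840e-19 / 1.602e-19
= 1.9875 eV

1.9875
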